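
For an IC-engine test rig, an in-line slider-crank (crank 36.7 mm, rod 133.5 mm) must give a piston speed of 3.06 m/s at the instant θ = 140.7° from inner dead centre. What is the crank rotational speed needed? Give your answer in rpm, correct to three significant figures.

1600

For an in-line slider-crank, |v_piston| = rω|sinθ|·[1 + r cosθ/√(L² − r² sin²θ)].
With r = 0.0367 m, L = 0.1335 m, θ = 140.7°: the bracketed kinematic factor |dx/dθ| = 0.018223 m.
ω = v/|dx/dθ| = 3.06/0.018223 = 167.92 rad/s.
N = 60ω/(2π) = 1603.5 rpm.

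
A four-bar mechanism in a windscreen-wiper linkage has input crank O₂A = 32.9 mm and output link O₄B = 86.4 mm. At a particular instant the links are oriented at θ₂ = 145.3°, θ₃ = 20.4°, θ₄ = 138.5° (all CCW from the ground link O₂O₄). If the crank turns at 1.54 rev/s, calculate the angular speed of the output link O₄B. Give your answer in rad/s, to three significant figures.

3.43

ω₂ = 9.676 rad/s (from 1.54 rev/s).
Differentiating the loop-closure r₂e^{iθ₂}+r₃e^{iθ₃}=r₁+r₄e^{iθ₄} gives r₂ω₂e^{iθ₂}+r₃ω₃e^{iθ₃}=r₄ω₄e^{iθ₄}.
Eliminating the other unknown: ω₄ = r₂ω₂ sin(θ₂−θ₃) / [r₄ sin(θ₄−θ₃)].
Numerator sine = +0.82015; denominator sine = +0.88213.
Result = 0.0329·9.676·(+0.82015) / (0.0864·(+0.88213)) = +3.4257 rad/s; magnitude 3.4257 rad/s.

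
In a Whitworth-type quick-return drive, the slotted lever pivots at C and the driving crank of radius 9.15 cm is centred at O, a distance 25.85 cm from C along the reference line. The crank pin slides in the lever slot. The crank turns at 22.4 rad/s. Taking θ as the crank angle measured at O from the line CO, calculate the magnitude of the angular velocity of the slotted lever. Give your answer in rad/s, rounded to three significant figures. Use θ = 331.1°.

ω = 22.4 rad/s
Crank pin A relative to C: A = (d + r cosθ, r sinθ); lever angle φ = atan2(r sinθ, d + r cosθ).
Differentiating tanφ: φ̇ = rω(d cosθ + r)/(d² + r² + 2dr cosθ).
d² + r² + 2dr cosθ = |CA|² = 0.116609 m²;  d cosθ + r = +0.31781 m.
|ω_lever| = |0.0915·22.4·+0.31781| / 0.116609 = 5.586 rad/s.

5.59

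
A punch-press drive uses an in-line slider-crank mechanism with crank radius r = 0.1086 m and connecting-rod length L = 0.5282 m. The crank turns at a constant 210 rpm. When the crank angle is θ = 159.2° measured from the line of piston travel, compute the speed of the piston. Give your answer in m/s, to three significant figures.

ω = 2π·210/60 = 21.99 rad/s
For an in-line slider-crank, x = r cosθ + √(L² − r² sin²θ), so v = −rω sinθ·[1 + r cosθ/√(L² − r² sin²θ)].
With r = 0.1086 m, L = 0.5282 m, θ = 159.2°: √(L² − r² sin²θ) = 0.52679 m.
v = −0.1086·21.99·0.35511·[1 + 0.1086·-0.93483/0.52679] = -0.68464 m/s.
|v| = 0.68464 m/s.

0.685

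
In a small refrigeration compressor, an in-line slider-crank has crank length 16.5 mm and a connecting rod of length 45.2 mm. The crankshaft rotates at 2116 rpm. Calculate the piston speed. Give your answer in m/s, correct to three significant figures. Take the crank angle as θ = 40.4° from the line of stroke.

3.05

ω = 2π·2116/60 = 221.6 rad/s
For an in-line slider-crank, x = r cosθ + √(L² − r² sin²θ), so v = −rω sinθ·[1 + r cosθ/√(L² − r² sin²θ)].
With r = 0.0165 m, L = 0.0452 m, θ = 40.4°: √(L² − r² sin²θ) = 0.043917 m.
v = −0.0165·221.6·0.64812·[1 + 0.0165·0.76154/0.043917] = -3.0476 m/s.
|v| = 3.0476 m/s.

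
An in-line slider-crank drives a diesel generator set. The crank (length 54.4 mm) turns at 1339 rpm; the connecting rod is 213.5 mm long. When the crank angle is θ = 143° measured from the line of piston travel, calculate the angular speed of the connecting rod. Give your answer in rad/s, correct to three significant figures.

28.9

ω = 140.2 rad/s (converted from 1339 rpm).
The rod makes angle φ with the slider axis where L sinφ = r sinθ; differentiating, L cosφ·φ̇ = r ω cosθ.
L cosφ = √(L² − r² sin²θ) = 0.21097 m.
|ω_rod| = r ω |cosθ| / √(L² − r² sin²θ) = 0.0544·140.2·0.79864/0.21097 = 28.875 rad/s.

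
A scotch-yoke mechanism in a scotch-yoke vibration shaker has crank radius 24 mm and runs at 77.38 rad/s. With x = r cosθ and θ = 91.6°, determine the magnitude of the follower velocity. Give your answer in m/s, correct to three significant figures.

1.86

ω = 77.38 rad/s
x = r cosθ ⇒ ẋ = −rω sinθ.
|v| = rω|sinθ| = 0.024·77.38·|sin 91.6°| = 1.8564 m/s.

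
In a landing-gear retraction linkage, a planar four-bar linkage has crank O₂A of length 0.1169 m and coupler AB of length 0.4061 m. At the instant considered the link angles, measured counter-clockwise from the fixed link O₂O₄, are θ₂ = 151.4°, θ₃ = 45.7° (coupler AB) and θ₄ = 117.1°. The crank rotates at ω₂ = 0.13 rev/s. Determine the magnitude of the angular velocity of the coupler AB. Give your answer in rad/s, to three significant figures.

ω₂ = 0.8168 rad/s (from 0.13 rev/s).
Differentiating the loop-closure r₂e^{iθ₂}+r₃e^{iθ₃}=r₁+r₄e^{iθ₄} gives r₂ω₂e^{iθ₂}+r₃ω₃e^{iθ₃}=r₄ω₄e^{iθ₄}.
Eliminating the other unknown: ω₃ = r₂ω₂ sin(θ₄−θ₂) / [r₃ sin(θ₃−θ₄)].
Numerator sine = -0.56353; denominator sine = -0.94777.
Result = 0.1169·0.8168·(-0.56353) / (0.4061·(-0.94777)) = +0.1398 rad/s; magnitude 0.1398 rad/s.

0.140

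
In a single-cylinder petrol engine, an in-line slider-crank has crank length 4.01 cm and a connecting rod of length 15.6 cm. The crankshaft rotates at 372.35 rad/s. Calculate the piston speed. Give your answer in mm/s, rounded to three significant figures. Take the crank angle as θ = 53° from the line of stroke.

13800

ω = 372.4 rad/s
For an in-line slider-crank, x = r cosθ + √(L² − r² sin²θ), so v = −rω sinθ·[1 + r cosθ/√(L² − r² sin²θ)].
With r = 0.0401 m, L = 0.156 m, θ = 53°: √(L² − r² sin²θ) = 0.15268 m.
v = −0.0401·372.4·0.79864·[1 + 0.0401·0.60182/0.15268] = -13.809 m/s.
|v| = 13.809 m/s = 13809 mm/s.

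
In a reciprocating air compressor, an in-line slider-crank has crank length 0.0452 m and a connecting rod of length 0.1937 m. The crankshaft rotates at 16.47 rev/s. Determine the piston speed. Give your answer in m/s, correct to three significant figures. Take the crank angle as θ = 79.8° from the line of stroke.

4.80

ω = 2π·16.5 = 103.5 rad/s
For an in-line slider-crank, x = r cosθ + √(L² − r² sin²θ), so v = −rω sinθ·[1 + r cosθ/√(L² − r² sin²θ)].
With r = 0.0452 m, L = 0.1937 m, θ = 79.8°: √(L² − r² sin²θ) = 0.18852 m.
v = −0.0452·103.5·0.98420·[1 + 0.0452·0.17708/0.18852] = -4.799 m/s.
|v| = 4.799 m/s.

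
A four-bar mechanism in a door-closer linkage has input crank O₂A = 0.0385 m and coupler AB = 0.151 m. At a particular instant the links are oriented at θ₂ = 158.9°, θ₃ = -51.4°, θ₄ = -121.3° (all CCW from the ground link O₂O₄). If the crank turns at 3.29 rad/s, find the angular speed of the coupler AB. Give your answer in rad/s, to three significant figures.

0.879

ω₂ = 3.29 rad/s
Differentiating the loop-closure r₂e^{iθ₂}+r₃e^{iθ₃}=r₁+r₄e^{iθ₄} gives r₂ω₂e^{iθ₂}+r₃ω₃e^{iθ₃}=r₄ω₄e^{iθ₄}.
Eliminating the other unknown: ω₃ = r₂ω₂ sin(θ₄−θ₂) / [r₃ sin(θ₃−θ₄)].
Numerator sine = +0.98420; denominator sine = +0.93909.
Result = 0.0385·3.29·(+0.98420) / (0.151·(+0.93909)) = +0.87913 rad/s; magnitude 0.87913 rad/s.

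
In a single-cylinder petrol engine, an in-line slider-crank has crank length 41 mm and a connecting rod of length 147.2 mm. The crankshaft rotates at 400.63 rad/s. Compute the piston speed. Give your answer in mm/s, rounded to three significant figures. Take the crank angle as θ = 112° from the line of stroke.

13600

ω = 400.6 rad/s
For an in-line slider-crank, x = r cosθ + √(L² − r² sin²θ), so v = −rω sinθ·[1 + r cosθ/√(L² − r² sin²θ)].
With r = 0.041 m, L = 0.1472 m, θ = 112°: √(L² − r² sin²θ) = 0.14221 m.
v = −0.041·400.6·0.92718·[1 + 0.041·-0.37461/0.14221] = -13.585 m/s.
|v| = 13.585 m/s = 13585 mm/s.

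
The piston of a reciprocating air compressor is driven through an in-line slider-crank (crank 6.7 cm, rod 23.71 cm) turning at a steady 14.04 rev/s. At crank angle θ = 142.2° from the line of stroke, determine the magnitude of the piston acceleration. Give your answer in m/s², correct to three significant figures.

372

ω = 2π·14 = 88.22 rad/s
x(θ) = r cosθ + √(L² − r² sin²θ); with ω constant, a = ω²·d²x/dθ².
d²x/dθ² = −r cosθ − r²(cos2θ)/√u − r⁴ sin²2θ/(4u^{3/2}),  u = L² − r² sin²θ = 0.0545301 m².
Substituting r = 0.067 m, L = 0.2371 m, θ = 142.2°: d²x/dθ² = +0.047789 m.
a = ω²·d²x/dθ² = (88.22)²·(+0.047789) = +371.89 m/s²;  |a| = 371.89 m/s².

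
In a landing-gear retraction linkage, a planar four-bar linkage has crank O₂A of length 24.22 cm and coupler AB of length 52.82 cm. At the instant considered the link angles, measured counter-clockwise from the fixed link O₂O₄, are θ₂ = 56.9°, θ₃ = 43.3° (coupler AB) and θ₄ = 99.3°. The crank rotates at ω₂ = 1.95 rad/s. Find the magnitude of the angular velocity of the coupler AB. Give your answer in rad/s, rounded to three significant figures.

ω₂ = 1.95 rad/s
Differentiating the loop-closure r₂e^{iθ₂}+r₃e^{iθ₃}=r₁+r₄e^{iθ₄} gives r₂ω₂e^{iθ₂}+r₃ω₃e^{iθ₃}=r₄ω₄e^{iθ₄}.
Eliminating the other unknown: ω₃ = r₂ω₂ sin(θ₄−θ₂) / [r₃ sin(θ₃−θ₄)].
Numerator sine = +0.67430; denominator sine = -0.82904.
Result = 0.2422·1.95·(+0.67430) / (0.5282·(-0.82904)) = -0.72726 rad/s; magnitude 0.72726 rad/s.

0.727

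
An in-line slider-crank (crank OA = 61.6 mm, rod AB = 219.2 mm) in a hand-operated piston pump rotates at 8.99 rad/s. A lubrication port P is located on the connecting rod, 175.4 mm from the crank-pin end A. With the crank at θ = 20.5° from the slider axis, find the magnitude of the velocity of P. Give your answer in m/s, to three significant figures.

0.257

ω = 8.99 rad/s.  Crank-pin speed |V_A| = rω = 0.55378 m/s, perpendicular to OA.
Rod angle: sinφ = −(r/L) sinθ ⇒ φ = -5.648°; ω_rod = −rω cosθ/√(L²−r²sin²θ) = -2.3779 rad/s.
V_P = V_A + ω_rod × AP, with AP = 0.1754 m along the rod.
Components: V_Px = −rω sinθ − a·ω_rod·sinφ = -0.23499 m/s;  V_Py = rω cosθ + a·ω_rod·cosφ = +0.10365 m/s.
|V_P| = √(V_Px² + V_Py²) = 0.25683 m/s.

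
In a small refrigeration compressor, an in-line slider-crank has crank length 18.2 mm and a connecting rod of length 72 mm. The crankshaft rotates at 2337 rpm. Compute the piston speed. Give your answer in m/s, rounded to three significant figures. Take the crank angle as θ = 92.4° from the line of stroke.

ω = 2π·2337/60 = 244.7 rad/s
For an in-line slider-crank, x = r cosθ + √(L² − r² sin²θ), so v = −rω sinθ·[1 + r cosθ/√(L² − r² sin²θ)].
With r = 0.0182 m, L = 0.072 m, θ = 92.4°: √(L² − r² sin²θ) = 0.069666 m.
v = −0.0182·244.7·0.99912·[1 + 0.0182·-0.04188/0.069666] = -4.4015 m/s.
|v| = 4.4015 m/s.

4.40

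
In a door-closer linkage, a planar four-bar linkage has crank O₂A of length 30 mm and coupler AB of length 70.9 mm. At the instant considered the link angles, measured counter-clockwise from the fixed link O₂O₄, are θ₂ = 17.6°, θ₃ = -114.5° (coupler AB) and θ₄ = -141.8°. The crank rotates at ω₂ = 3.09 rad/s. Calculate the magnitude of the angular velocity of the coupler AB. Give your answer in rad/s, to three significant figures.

1.00

ω₂ = 3.09 rad/s
Differentiating the loop-closure r₂e^{iθ₂}+r₃e^{iθ₃}=r₁+r₄e^{iθ₄} gives r₂ω₂e^{iθ₂}+r₃ω₃e^{iθ₃}=r₄ω₄e^{iθ₄}.
Eliminating the other unknown: ω₃ = r₂ω₂ sin(θ₄−θ₂) / [r₃ sin(θ₃−θ₄)].
Numerator sine = -0.35184; denominator sine = +0.45865.
Result = 0.03·3.09·(-0.35184) / (0.0709·(+0.45865)) = -1.003 rad/s; magnitude 1.003 rad/s.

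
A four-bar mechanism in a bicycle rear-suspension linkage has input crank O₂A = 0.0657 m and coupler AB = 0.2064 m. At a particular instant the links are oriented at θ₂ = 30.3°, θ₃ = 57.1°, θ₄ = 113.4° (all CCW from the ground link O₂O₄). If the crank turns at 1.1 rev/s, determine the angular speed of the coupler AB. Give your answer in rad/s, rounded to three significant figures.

ω₂ = 6.912 rad/s (from 1.1 rev/s).
Differentiating the loop-closure r₂e^{iθ₂}+r₃e^{iθ₃}=r₁+r₄e^{iθ₄} gives r₂ω₂e^{iθ₂}+r₃ω₃e^{iθ₃}=r₄ω₄e^{iθ₄}.
Eliminating the other unknown: ω₃ = r₂ω₂ sin(θ₄−θ₂) / [r₃ sin(θ₃−θ₄)].
Numerator sine = +0.99276; denominator sine = -0.83195.
Result = 0.0657·6.912·(+0.99276) / (0.2064·(-0.83195)) = -2.6253 rad/s; magnitude 2.6253 rad/s.

2.63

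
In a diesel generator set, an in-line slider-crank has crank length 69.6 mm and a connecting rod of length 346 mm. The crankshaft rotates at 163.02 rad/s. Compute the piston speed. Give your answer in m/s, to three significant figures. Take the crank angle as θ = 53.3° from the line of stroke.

10.2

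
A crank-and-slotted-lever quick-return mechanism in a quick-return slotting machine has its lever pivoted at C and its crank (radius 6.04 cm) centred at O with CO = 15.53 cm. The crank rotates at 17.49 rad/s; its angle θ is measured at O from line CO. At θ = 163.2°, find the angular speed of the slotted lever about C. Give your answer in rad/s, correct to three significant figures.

ω = 17.49 rad/s
Crank pin A relative to C: A = (d + r cosθ, r sinθ); lever angle φ = atan2(r sinθ, d + r cosθ).
Differentiating tanφ: φ̇ = rω(d cosθ + r)/(d² + r² + 2dr cosθ).
d² + r² + 2dr cosθ = |CA|² = 0.00980671 m²;  d cosθ + r = -0.088272 m.
|ω_lever| = |0.0604·17.49·-0.088272| / 0.00980671 = 9.5088 rad/s.

9.51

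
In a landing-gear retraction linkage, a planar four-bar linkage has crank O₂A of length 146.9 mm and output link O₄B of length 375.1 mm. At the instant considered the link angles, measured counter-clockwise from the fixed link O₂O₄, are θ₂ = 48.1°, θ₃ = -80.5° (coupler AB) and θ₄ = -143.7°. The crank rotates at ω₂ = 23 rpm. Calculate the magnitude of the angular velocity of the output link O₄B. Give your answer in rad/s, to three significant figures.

ω₂ = 2.409 rad/s (from 23 rpm).
Differentiating the loop-closure r₂e^{iθ₂}+r₃e^{iθ₃}=r₁+r₄e^{iθ₄} gives r₂ω₂e^{iθ₂}+r₃ω₃e^{iθ₃}=r₄ω₄e^{iθ₄}.
Eliminating the other unknown: ω₄ = r₂ω₂ sin(θ₂−θ₃) / [r₄ sin(θ₄−θ₃)].
Numerator sine = +0.78152; denominator sine = -0.89259.
Result = 0.1469·2.409·(+0.78152) / (0.3751·(-0.89259)) = -0.82589 rad/s; magnitude 0.82589 rad/s.

0.826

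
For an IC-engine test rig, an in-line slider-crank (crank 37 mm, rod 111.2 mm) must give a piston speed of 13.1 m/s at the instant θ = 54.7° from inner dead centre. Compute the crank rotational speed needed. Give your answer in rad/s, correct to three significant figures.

For an in-line slider-crank, |v_piston| = rω|sinθ|·[1 + r cosθ/√(L² − r² sin²θ)].
With r = 0.037 m, L = 0.1112 m, θ = 54.7°: the bracketed kinematic factor |dx/dθ| = 0.03623 m.
ω = v/|dx/dθ| = 13.1/0.03623 = 361.58 rad/s.

362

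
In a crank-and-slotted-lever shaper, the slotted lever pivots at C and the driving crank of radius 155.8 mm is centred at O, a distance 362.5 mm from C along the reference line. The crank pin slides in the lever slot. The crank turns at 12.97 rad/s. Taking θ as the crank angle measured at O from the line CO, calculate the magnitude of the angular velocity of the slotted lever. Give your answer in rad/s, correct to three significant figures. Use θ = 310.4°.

ω = 12.97 rad/s
Crank pin A relative to C: A = (d + r cosθ, r sinθ); lever angle φ = atan2(r sinθ, d + r cosθ).
Differentiating tanφ: φ̇ = rω(d cosθ + r)/(d² + r² + 2dr cosθ).
d² + r² + 2dr cosθ = |CA|² = 0.228888 m²;  d cosθ + r = +0.39074 m.
|ω_lever| = |0.1558·12.97·+0.39074| / 0.228888 = 3.4497 rad/s.

3.45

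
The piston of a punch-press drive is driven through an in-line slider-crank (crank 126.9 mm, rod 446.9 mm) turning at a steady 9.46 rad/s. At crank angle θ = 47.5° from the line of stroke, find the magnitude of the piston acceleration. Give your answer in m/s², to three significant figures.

ω = 9.46 rad/s
x(θ) = r cosθ + √(L² − r² sin²θ); with ω constant, a = ω²·d²x/dθ².
d²x/dθ² = −r cosθ − r²(cos2θ)/√u − r⁴ sin²2θ/(4u^{3/2}),  u = L² − r² sin²θ = 0.190966 m².
Substituting r = 0.1269 m, L = 0.4469 m, θ = 47.5°: d²x/dθ² = -0.083292 m.
a = ω²·d²x/dθ² = (9.46)²·(-0.083292) = -7.4539 m/s²;  |a| = 7.4539 m/s².

7.45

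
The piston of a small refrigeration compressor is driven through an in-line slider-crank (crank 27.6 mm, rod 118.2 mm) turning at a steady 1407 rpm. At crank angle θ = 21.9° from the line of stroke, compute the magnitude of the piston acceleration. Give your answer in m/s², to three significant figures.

658

ω = 2π·1407/60 = 147.3 rad/s
x(θ) = r cosθ + √(L² − r² sin²θ); with ω constant, a = ω²·d²x/dθ².
d²x/dθ² = −r cosθ − r²(cos2θ)/√u − r⁴ sin²2θ/(4u^{3/2}),  u = L² − r² sin²θ = 0.0138653 m².
Substituting r = 0.0276 m, L = 0.1182 m, θ = 21.9°: d²x/dθ² = -0.03032 m.
a = ω²·d²x/dθ² = (147.3)²·(-0.03032) = -658.23 m/s²;  |a| = 658.23 m/s².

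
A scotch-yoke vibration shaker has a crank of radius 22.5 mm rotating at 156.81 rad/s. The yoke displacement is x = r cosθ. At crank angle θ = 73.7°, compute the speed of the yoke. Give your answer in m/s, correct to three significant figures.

ω = 156.8 rad/s
x = r cosθ ⇒ ẋ = −rω sinθ.
|v| = rω|sinθ| = 0.0225·156.8·|sin 73.7°| = 3.3864 m/s.

3.39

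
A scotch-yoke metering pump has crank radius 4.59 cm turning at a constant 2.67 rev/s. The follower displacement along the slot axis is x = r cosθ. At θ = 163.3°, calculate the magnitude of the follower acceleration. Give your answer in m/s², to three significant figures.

12.4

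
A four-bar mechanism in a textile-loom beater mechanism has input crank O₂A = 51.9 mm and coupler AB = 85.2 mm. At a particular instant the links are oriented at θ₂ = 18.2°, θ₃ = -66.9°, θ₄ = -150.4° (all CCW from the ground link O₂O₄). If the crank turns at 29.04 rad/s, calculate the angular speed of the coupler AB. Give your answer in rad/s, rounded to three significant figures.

3.52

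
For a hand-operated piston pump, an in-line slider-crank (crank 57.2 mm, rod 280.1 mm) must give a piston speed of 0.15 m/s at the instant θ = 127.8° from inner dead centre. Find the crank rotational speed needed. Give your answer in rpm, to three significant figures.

36.3

For an in-line slider-crank, |v_piston| = rω|sinθ|·[1 + r cosθ/√(L² − r² sin²θ)].
With r = 0.0572 m, L = 0.2801 m, θ = 127.8°: the bracketed kinematic factor |dx/dθ| = 0.039465 m.
ω = v/|dx/dθ| = 0.15/0.039465 = 3.8009 rad/s.
N = 60ω/(2π) = 36.296 rpm.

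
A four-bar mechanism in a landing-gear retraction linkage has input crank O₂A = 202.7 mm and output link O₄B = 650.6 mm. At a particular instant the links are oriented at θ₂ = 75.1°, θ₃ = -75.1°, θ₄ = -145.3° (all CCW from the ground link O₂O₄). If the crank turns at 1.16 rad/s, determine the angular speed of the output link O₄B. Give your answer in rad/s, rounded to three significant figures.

0.191

ω₂ = 1.16 rad/s
Differentiating the loop-closure r₂e^{iθ₂}+r₃e^{iθ₃}=r₁+r₄e^{iθ₄} gives r₂ω₂e^{iθ₂}+r₃ω₃e^{iθ₃}=r₄ω₄e^{iθ₄}.
Eliminating the other unknown: ω₄ = r₂ω₂ sin(θ₂−θ₃) / [r₄ sin(θ₄−θ₃)].
Numerator sine = +0.49697; denominator sine = -0.94088.
Result = 0.2027·1.16·(+0.49697) / (0.6506·(-0.94088)) = -0.1909 rad/s; magnitude 0.1909 rad/s.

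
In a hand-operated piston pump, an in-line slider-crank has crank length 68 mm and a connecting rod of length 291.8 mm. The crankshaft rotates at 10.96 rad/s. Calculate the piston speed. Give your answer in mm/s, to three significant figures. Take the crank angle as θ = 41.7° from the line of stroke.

583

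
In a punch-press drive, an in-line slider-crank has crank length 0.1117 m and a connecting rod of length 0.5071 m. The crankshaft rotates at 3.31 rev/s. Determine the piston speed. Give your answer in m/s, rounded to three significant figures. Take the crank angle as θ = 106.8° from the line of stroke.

ω = 2π·3.31 = 20.8 rad/s
For an in-line slider-crank, x = r cosθ + √(L² − r² sin²θ), so v = −rω sinθ·[1 + r cosθ/√(L² − r² sin²θ)].
With r = 0.1117 m, L = 0.5071 m, θ = 106.8°: √(L² − r² sin²θ) = 0.4957 m.
v = −0.1117·20.8·0.95732·[1 + 0.1117·-0.28903/0.4957] = -2.0791 m/s.
|v| = 2.0791 m/s.

2.08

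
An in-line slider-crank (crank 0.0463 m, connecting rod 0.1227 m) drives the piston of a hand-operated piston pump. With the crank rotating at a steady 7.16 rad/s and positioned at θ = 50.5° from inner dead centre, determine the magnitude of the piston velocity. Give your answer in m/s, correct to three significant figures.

0.320

ω = 7.16 rad/s
For an in-line slider-crank, x = r cosθ + √(L² − r² sin²θ), so v = −rω sinθ·[1 + r cosθ/√(L² − r² sin²θ)].
With r = 0.0463 m, L = 0.1227 m, θ = 50.5°: √(L² − r² sin²θ) = 0.11738 m.
v = −0.0463·7.16·0.77162·[1 + 0.0463·0.63608/0.11738] = -0.31998 m/s.
|v| = 0.31998 m/s.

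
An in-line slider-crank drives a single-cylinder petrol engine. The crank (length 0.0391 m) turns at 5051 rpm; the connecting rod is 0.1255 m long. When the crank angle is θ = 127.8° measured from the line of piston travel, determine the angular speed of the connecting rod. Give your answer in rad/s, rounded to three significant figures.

ω = 528.9 rad/s (converted from 5051 rpm).
The rod makes angle φ with the slider axis where L sinφ = r sinθ; differentiating, L cosφ·φ̇ = r ω cosθ.
L cosφ = √(L² − r² sin²θ) = 0.12164 m.
|ω_rod| = r ω |cosθ| / √(L² − r² sin²θ) = 0.0391·528.9·0.61291/0.12164 = 104.21 rad/s.

104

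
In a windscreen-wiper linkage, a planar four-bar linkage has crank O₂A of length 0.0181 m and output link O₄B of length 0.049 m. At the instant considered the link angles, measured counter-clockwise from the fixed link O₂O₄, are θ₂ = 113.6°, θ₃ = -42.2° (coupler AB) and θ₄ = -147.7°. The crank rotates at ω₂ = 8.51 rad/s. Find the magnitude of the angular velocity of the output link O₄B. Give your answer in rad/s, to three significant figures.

ω₂ = 8.51 rad/s
Differentiating the loop-closure r₂e^{iθ₂}+r₃e^{iθ₃}=r₁+r₄e^{iθ₄} gives r₂ω₂e^{iθ₂}+r₃ω₃e^{iθ₃}=r₄ω₄e^{iθ₄}.
Eliminating the other unknown: ω₄ = r₂ω₂ sin(θ₂−θ₃) / [r₄ sin(θ₄−θ₃)].
Numerator sine = +0.40992; denominator sine = -0.96363.
Result = 0.0181·8.51·(+0.40992) / (0.049·(-0.96363)) = -1.3372 rad/s; magnitude 1.3372 rad/s.

1.34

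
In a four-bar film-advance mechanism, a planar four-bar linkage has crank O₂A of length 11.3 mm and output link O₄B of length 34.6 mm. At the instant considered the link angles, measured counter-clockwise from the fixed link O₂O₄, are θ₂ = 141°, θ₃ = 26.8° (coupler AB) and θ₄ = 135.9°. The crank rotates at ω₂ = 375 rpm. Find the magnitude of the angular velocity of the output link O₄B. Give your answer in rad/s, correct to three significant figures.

12.4

ω₂ = 39.27 rad/s (from 375 rpm).
Differentiating the loop-closure r₂e^{iθ₂}+r₃e^{iθ₃}=r₁+r₄e^{iθ₄} gives r₂ω₂e^{iθ₂}+r₃ω₃e^{iθ₃}=r₄ω₄e^{iθ₄}.
Eliminating the other unknown: ω₄ = r₂ω₂ sin(θ₂−θ₃) / [r₄ sin(θ₄−θ₃)].
Numerator sine = +0.91212; denominator sine = +0.94495.
Result = 0.0113·39.27·(+0.91212) / (0.0346·(+0.94495)) = +12.38 rad/s; magnitude 12.38 rad/s.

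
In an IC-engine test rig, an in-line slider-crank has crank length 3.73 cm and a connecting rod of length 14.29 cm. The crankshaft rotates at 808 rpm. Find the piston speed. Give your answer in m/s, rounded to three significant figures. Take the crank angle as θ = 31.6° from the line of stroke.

2.02

ω = 2π·808/60 = 84.61 rad/s
For an in-line slider-crank, x = r cosθ + √(L² − r² sin²θ), so v = −rω sinθ·[1 + r cosθ/√(L² − r² sin²θ)].
With r = 0.0373 m, L = 0.1429 m, θ = 31.6°: √(L² − r² sin²θ) = 0.14156 m.
v = −0.0373·84.61·0.52399·[1 + 0.0373·0.85173/0.14156] = -2.0249 m/s.
|v| = 2.0249 m/s.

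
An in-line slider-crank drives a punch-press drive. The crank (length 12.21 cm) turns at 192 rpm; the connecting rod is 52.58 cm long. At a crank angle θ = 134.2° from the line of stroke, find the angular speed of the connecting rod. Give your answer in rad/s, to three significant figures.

ω = 20.11 rad/s (converted from 192 rpm).
The rod makes angle φ with the slider axis where L sinφ = r sinθ; differentiating, L cosφ·φ̇ = r ω cosθ.
L cosφ = √(L² − r² sin²θ) = 0.51846 m.
|ω_rod| = r ω |cosθ| / √(L² − r² sin²θ) = 0.1221·20.11·0.69717/0.51846 = 3.3011 rad/s.

3.30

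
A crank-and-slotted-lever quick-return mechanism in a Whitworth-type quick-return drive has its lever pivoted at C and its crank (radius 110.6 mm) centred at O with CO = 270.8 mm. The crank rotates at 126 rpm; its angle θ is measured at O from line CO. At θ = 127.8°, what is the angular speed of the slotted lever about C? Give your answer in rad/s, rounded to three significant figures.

1.65

ω = 13.19 rad/s (from 126 rpm).
Crank pin A relative to C: A = (d + r cosθ, r sinθ); lever angle φ = atan2(r sinθ, d + r cosθ).
Differentiating tanφ: φ̇ = rω(d cosθ + r)/(d² + r² + 2dr cosθ).
d² + r² + 2dr cosθ = |CA|² = 0.0488513 m²;  d cosθ + r = -0.055375 m.
|ω_lever| = |0.1106·13.19·-0.055375| / 0.0488513 = 1.6542 rad/s.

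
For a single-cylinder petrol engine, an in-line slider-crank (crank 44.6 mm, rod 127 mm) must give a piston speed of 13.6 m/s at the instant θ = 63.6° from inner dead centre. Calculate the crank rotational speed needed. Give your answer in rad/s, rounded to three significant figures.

292

For an in-line slider-crank, |v_piston| = rω|sinθ|·[1 + r cosθ/√(L² − r² sin²θ)].
With r = 0.0446 m, L = 0.127 m, θ = 63.6°: the bracketed kinematic factor |dx/dθ| = 0.04652 m.
ω = v/|dx/dθ| = 13.6/0.04652 = 292.35 rad/s.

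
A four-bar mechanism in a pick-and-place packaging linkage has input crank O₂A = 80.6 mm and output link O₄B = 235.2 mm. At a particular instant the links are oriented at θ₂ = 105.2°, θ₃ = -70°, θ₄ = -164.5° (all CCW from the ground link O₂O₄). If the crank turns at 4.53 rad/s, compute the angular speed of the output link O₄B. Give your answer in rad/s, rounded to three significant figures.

ω₂ = 4.53 rad/s
Differentiating the loop-closure r₂e^{iθ₂}+r₃e^{iθ₃}=r₁+r₄e^{iθ₄} gives r₂ω₂e^{iθ₂}+r₃ω₃e^{iθ₃}=r₄ω₄e^{iθ₄}.
Eliminating the other unknown: ω₄ = r₂ω₂ sin(θ₂−θ₃) / [r₄ sin(θ₄−θ₃)].
Numerator sine = +0.08368; denominator sine = -0.99692.
Result = 0.0806·4.53·(+0.08368) / (0.2352·(-0.99692)) = -0.1303 rad/s; magnitude 0.1303 rad/s.

0.130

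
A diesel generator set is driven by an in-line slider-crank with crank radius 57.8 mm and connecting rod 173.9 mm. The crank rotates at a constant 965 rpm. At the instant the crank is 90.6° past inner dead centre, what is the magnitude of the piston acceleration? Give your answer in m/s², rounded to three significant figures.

ω = 2π·965/60 = 101.1 rad/s
x(θ) = r cosθ + √(L² − r² sin²θ); with ω constant, a = ω²·d²x/dθ².
d²x/dθ² = −r cosθ − r²(cos2θ)/√u − r⁴ sin²2θ/(4u^{3/2}),  u = L² − r² sin²θ = 0.0269007 m².
Substituting r = 0.0578 m, L = 0.1739 m, θ = 90.6°: d²x/dθ² = +0.02097 m.
a = ω²·d²x/dθ² = (101.1)²·(+0.02097) = +214.14 m/s²;  |a| = 214.14 m/s².

214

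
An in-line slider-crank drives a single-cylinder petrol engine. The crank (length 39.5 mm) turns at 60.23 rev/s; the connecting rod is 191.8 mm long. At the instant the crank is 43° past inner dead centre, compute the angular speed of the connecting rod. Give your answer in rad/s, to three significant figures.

57.6

ω = 378.4 rad/s (converted from 60.23 rev/s).
The rod makes angle φ with the slider axis where L sinφ = r sinθ; differentiating, L cosφ·φ̇ = r ω cosθ.
L cosφ = √(L² − r² sin²θ) = 0.1899 m.
|ω_rod| = r ω |cosθ| / √(L² − r² sin²θ) = 0.0395·378.4·0.73135/0.1899 = 57.57 rad/s.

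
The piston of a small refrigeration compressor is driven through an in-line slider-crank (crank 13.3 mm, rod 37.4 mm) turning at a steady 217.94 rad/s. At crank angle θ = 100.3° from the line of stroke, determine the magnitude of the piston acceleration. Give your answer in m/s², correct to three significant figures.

ω = 217.9 rad/s
x(θ) = r cosθ + √(L² − r² sin²θ); with ω constant, a = ω²·d²x/dθ².
d²x/dθ² = −r cosθ − r²(cos2θ)/√u − r⁴ sin²2θ/(4u^{3/2}),  u = L² − r² sin²θ = 0.00122753 m².
Substituting r = 0.0133 m, L = 0.0374 m, θ = 100.3°: d²x/dθ² = +0.0070815 m.
a = ω²·d²x/dθ² = (217.9)²·(+0.0070815) = +336.36 m/s²;  |a| = 336.36 m/s².

336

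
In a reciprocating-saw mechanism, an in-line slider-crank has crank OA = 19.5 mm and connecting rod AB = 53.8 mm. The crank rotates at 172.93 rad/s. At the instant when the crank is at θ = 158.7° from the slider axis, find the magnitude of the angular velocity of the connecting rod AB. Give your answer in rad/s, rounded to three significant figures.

ω = 172.9 rad/s
The rod makes angle φ with the slider axis where L sinφ = r sinθ; differentiating, L cosφ·φ̇ = r ω cosθ.
L cosφ = √(L² − r² sin²θ) = 0.053332 m.
|ω_rod| = r ω |cosθ| / √(L² − r² sin²θ) = 0.0195·172.9·0.93169/0.053332 = 58.91 rad/s.

58.9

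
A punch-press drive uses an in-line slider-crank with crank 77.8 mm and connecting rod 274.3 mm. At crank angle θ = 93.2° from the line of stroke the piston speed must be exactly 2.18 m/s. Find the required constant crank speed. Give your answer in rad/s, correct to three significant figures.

For an in-line slider-crank, |v_piston| = rω|sinθ|·[1 + r cosθ/√(L² − r² sin²θ)].
With r = 0.0778 m, L = 0.2743 m, θ = 93.2°: the bracketed kinematic factor |dx/dθ| = 0.076396 m.
ω = v/|dx/dθ| = 2.18/0.076396 = 28.535 rad/s.

28.5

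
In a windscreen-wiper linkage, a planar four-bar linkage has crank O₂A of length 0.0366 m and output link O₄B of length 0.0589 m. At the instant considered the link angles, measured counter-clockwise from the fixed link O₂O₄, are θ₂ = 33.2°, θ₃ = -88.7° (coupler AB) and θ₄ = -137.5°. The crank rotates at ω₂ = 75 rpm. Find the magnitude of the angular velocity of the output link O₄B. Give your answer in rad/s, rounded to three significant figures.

ω₂ = 7.854 rad/s (from 75 rpm).
Differentiating the loop-closure r₂e^{iθ₂}+r₃e^{iθ₃}=r₁+r₄e^{iθ₄} gives r₂ω₂e^{iθ₂}+r₃ω₃e^{iθ₃}=r₄ω₄e^{iθ₄}.
Eliminating the other unknown: ω₄ = r₂ω₂ sin(θ₂−θ₃) / [r₄ sin(θ₄−θ₃)].
Numerator sine = +0.84897; denominator sine = -0.75241.
Result = 0.0366·7.854·(+0.84897) / (0.0589·(-0.75241)) = -5.5067 rad/s; magnitude 5.5067 rad/s.

5.51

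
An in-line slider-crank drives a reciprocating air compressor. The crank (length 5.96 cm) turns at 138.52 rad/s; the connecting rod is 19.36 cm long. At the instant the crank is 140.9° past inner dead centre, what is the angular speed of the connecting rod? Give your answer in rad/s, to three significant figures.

33.7

ω = 138.5 rad/s
The rod makes angle φ with the slider axis where L sinφ = r sinθ; differentiating, L cosφ·φ̇ = r ω cosθ.
L cosφ = √(L² − r² sin²θ) = 0.18992 m.
|ω_rod| = r ω |cosθ| / √(L² − r² sin²θ) = 0.0596·138.5·0.77605/0.18992 = 33.735 rad/s.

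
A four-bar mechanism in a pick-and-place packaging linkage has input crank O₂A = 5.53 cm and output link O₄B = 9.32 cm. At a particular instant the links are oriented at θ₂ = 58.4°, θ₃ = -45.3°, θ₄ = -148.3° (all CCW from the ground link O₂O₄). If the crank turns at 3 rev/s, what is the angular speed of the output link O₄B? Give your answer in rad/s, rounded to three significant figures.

ω₂ = 18.85 rad/s (from 3 rev/s).
Differentiating the loop-closure r₂e^{iθ₂}+r₃e^{iθ₃}=r₁+r₄e^{iθ₄} gives r₂ω₂e^{iθ₂}+r₃ω₃e^{iθ₃}=r₄ω₄e^{iθ₄}.
Eliminating the other unknown: ω₄ = r₂ω₂ sin(θ₂−θ₃) / [r₄ sin(θ₄−θ₃)].
Numerator sine = +0.97155; denominator sine = -0.97437.
Result = 0.0553·18.85·(+0.97155) / (0.0932·(-0.97437)) = -11.152 rad/s; magnitude 11.152 rad/s.

11.2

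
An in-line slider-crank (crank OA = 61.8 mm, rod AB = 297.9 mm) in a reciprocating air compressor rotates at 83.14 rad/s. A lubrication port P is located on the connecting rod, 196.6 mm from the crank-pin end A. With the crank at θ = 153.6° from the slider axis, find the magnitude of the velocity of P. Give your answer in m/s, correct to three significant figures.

ω = 83.14 rad/s.  Crank-pin speed |V_A| = rω = 5.1381 m/s, perpendicular to OA.
Rod angle: sinφ = −(r/L) sinθ ⇒ φ = -5.293°; ω_rod = −rω cosθ/√(L²−r²sin²θ) = +15.515 rad/s.
V_P = V_A + ω_rod × AP, with AP = 0.1966 m along the rod.
Components: V_Px = −rω sinθ − a·ω_rod·sinφ = -2.0032 m/s;  V_Py = rω cosθ + a·ω_rod·cosφ = -1.565 m/s.
|V_P| = √(V_Px² + V_Py²) = 2.542 m/s.

2.54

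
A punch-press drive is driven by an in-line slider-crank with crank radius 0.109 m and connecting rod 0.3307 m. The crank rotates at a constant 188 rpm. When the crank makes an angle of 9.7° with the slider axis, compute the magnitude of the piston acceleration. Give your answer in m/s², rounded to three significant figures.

54.8

ω = 2π·188/60 = 19.69 rad/s
x(θ) = r cosθ + √(L² − r² sin²θ); with ω constant, a = ω²·d²x/dθ².
d²x/dθ² = −r cosθ − r²(cos2θ)/√u − r⁴ sin²2θ/(4u^{3/2}),  u = L² − r² sin²θ = 0.109025 m².
Substituting r = 0.109 m, L = 0.3307 m, θ = 9.7°: d²x/dθ² = -0.14149 m.
a = ω²·d²x/dθ² = (19.69)²·(-0.14149) = -54.84 m/s²;  |a| = 54.84 m/s².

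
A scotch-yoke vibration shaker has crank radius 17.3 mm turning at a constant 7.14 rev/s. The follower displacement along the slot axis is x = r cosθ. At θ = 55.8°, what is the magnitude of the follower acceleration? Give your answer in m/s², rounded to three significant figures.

ω = 44.86 rad/s (from 7.14 rev/s).
x = r cosθ ⇒ ẍ = −rω² cosθ (ω constant).
|a| = rω²|cosθ| = 0.0173·(44.86)²·|cos 55.8°| = 19.571 m/s².

19.6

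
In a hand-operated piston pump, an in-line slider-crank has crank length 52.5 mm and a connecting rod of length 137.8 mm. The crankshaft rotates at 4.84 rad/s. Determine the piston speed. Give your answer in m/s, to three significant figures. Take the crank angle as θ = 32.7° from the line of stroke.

0.182

ω = 4.84 rad/s
For an in-line slider-crank, x = r cosθ + √(L² − r² sin²θ), so v = −rω sinθ·[1 + r cosθ/√(L² − r² sin²θ)].
With r = 0.0525 m, L = 0.1378 m, θ = 32.7°: √(L² − r² sin²θ) = 0.13485 m.
v = −0.0525·4.84·0.54024·[1 + 0.0525·0.84151/0.13485] = -0.18225 m/s.
|v| = 0.18225 m/s.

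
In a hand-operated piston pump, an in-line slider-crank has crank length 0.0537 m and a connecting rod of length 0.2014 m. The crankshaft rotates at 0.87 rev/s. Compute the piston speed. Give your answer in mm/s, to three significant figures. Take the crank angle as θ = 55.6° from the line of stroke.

ω = 2π·0.87 = 5.466 rad/s
For an in-line slider-crank, x = r cosθ + √(L² − r² sin²θ), so v = −rω sinθ·[1 + r cosθ/√(L² − r² sin²θ)].
With r = 0.0537 m, L = 0.2014 m, θ = 55.6°: √(L² − r² sin²θ) = 0.19647 m.
v = −0.0537·5.466·0.82511·[1 + 0.0537·0.56497/0.19647] = -0.27961 m/s.
|v| = 0.27961 m/s = 279.61 mm/s.

280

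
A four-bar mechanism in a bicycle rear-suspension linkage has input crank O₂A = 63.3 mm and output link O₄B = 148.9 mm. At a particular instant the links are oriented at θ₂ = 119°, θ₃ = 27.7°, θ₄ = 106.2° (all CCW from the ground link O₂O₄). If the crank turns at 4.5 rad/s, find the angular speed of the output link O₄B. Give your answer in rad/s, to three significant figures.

ω₂ = 4.5 rad/s
Differentiating the loop-closure r₂e^{iθ₂}+r₃e^{iθ₃}=r₁+r₄e^{iθ₄} gives r₂ω₂e^{iθ₂}+r₃ω₃e^{iθ₃}=r₄ω₄e^{iθ₄}.
Eliminating the other unknown: ω₄ = r₂ω₂ sin(θ₂−θ₃) / [r₄ sin(θ₄−θ₃)].
Numerator sine = +0.99974; denominator sine = +0.97992.
Result = 0.0633·4.5·(+0.99974) / (0.1489·(+0.97992)) = +1.9517 rad/s; magnitude 1.9517 rad/s.

1.95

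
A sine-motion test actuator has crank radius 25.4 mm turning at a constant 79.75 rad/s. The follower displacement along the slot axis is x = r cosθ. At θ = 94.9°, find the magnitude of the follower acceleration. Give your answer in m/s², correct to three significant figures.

13.8

ω = 79.75 rad/s
x = r cosθ ⇒ ẍ = −rω² cosθ (ω constant).
|a| = rω²|cosθ| = 0.0254·(79.75)²·|cos 94.9°| = 13.799 m/s².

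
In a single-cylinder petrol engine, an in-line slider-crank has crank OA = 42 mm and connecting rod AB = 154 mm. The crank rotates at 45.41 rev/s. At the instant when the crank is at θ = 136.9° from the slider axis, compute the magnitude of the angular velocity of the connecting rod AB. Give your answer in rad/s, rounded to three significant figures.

ω = 285.3 rad/s (converted from 45.41 rev/s).
The rod makes angle φ with the slider axis where L sinφ = r sinθ; differentiating, L cosφ·φ̇ = r ω cosθ.
L cosφ = √(L² − r² sin²θ) = 0.1513 m.
|ω_rod| = r ω |cosθ| / √(L² − r² sin²θ) = 0.042·285.3·0.73016/0.1513 = 57.83 rad/s.

57.8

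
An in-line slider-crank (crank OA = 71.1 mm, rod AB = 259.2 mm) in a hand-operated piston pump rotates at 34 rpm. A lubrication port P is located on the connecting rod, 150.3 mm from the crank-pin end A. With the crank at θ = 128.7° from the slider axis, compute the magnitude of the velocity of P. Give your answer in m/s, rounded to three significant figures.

ω = 3.56 rad/s.  Crank-pin speed |V_A| = rω = 0.25315 m/s, perpendicular to OA.
Rod angle: sinφ = −(r/L) sinθ ⇒ φ = -12.361°; ω_rod = −rω cosθ/√(L²−r²sin²θ) = +0.62514 rad/s.
V_P = V_A + ω_rod × AP, with AP = 0.1503 m along the rod.
Components: V_Px = −rω sinθ − a·ω_rod·sinφ = -0.17745 m/s;  V_Py = rω cosθ + a·ω_rod·cosφ = -0.0665 m/s.
|V_P| = √(V_Px² + V_Py²) = 0.1895 m/s.

0.190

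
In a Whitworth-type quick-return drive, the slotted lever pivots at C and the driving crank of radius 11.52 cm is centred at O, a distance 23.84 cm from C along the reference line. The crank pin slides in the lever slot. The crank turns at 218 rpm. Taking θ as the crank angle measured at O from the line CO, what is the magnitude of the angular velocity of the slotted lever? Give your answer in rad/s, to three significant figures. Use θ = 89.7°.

ω = 22.83 rad/s (from 218 rpm).
Crank pin A relative to C: A = (d + r cosθ, r sinθ); lever angle φ = atan2(r sinθ, d + r cosθ).
Differentiating tanφ: φ̇ = rω(d cosθ + r)/(d² + r² + 2dr cosθ).
d² + r² + 2dr cosθ = |CA|² = 0.0703932 m²;  d cosθ + r = +0.11645 m.
|ω_lever| = |0.1152·22.83·+0.11645| / 0.0703932 = 4.3505 rad/s.

4.35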